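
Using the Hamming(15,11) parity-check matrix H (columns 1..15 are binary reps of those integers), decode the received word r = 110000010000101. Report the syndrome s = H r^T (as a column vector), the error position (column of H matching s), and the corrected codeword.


s = (1, 0, 0, 1)^T, error position = 9, corrected codeword c = 110000011000101

Compute s = H r^T mod 2 one row at a time:
  s_1 = 1 + 0 + 0 + 0 + 0 + 1 + 0 + 1 = 3 ≡ 1 (mod 2).
  s_2 = 0 + 0 + 0 + 0 + 0 + 1 + 0 + 1 = 2 ≡ 0 (mod 2).
  s_3 = 1 + 0 + 0 + 0 + 0 + 0 + 0 + 1 = 2 ≡ 0 (mod 2).
  s_4 = 1 + 0 + 0 + 0 + 0 + 0 + 1 + 1 = 3 ≡ 1 (mod 2).
s = (1, 0, 0, 1)^T — this equals column 9 of H (binary 1001), so error is at position 9.
Correct: flip bit 9 of r = 110000010000101 to get c = 110000011000101.


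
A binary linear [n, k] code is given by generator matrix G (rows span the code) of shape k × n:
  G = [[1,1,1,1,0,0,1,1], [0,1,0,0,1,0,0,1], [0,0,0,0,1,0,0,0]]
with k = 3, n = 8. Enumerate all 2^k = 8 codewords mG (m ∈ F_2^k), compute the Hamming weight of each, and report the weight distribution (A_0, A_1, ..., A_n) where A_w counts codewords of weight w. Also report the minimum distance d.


Weight distribution: A_0 = 1, A_1 = 1, A_2 = 1, A_3 = 1, A_4 = 1, A_5 = 1, A_6 = 1, A_7 = 1. Minimum distance d = 1.

Enumerate all 2^3 = 8 messages m ∈ F_2^3.
For each, compute codeword c = mG in F_2^8, then tally its weight.
  m = 000 → c = 00000000, weight = 0.
  m = 100 → c = 11110011, weight = 6.
  m = 010 → c = 01001001, weight = 3.
  m = 110 → c = 10111010, weight = 5.
  m = 001 → c = 00001000, weight = 1.
  m = 101 → c = 11111011, weight = 7.
  m = 011 → c = 01000001, weight = 2.
  m = 111 → c = 10110010, weight = 4.
Tally weights:
  weight 0: 1 codewords.
  weight 1: 1 codewords.
  weight 2: 1 codewords.
  weight 3: 1 codewords.
  weight 4: 1 codewords.
  weight 5: 1 codewords.
  weight 6: 1 codewords.
  weight 7: 1 codewords.
Minimum distance d = smallest w > 0 with A_w > 0 = 1.
Sanity: Σ A_w = 8 = 2^3 = 8 ✓.


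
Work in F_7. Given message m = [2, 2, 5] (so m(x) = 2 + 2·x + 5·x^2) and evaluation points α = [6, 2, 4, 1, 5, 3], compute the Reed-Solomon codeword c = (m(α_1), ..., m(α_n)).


c = [5, 5, 6, 2, 4, 4]

Message polynomial: m(x) = 2 + 2·x + 5·x^2 (mod 7).
For each evaluation point α_i, compute m(α_i) mod 7:
  α_1 = 6: Horner steps 5 → 4 → 5, so m(6) = 5.
  α_2 = 2: Horner steps 5 → 5 → 5, so m(2) = 5.
  α_3 = 4: Horner steps 5 → 1 → 6, so m(4) = 6.
  α_4 = 1: Horner steps 5 → 0 → 2, so m(1) = 2.
  α_5 = 5: Horner steps 5 → 6 → 4, so m(5) = 4.
  α_6 = 3: Horner steps 5 → 3 → 4, so m(3) = 4.
Codeword c = [5, 5, 6, 2, 4, 4] ∈ F_7^6.


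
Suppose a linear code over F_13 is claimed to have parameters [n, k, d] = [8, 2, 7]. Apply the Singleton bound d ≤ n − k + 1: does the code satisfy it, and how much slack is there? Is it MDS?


Singleton RHS = n − k + 1 = 7, slack = 0, bound satisfied, MDS.

Singleton bound: d ≤ n − k + 1.
Here n = 8, k = 2, so n − k + 1 = 7.
Given d = 7, check d ≤ 7: YES.
Slack = (n − k + 1) − d = 0.
The code is MDS (slack = 0).
Description: the claimed parameters are [8, 2, 7]_13; such a code would be MDS (meets Singleton bound).


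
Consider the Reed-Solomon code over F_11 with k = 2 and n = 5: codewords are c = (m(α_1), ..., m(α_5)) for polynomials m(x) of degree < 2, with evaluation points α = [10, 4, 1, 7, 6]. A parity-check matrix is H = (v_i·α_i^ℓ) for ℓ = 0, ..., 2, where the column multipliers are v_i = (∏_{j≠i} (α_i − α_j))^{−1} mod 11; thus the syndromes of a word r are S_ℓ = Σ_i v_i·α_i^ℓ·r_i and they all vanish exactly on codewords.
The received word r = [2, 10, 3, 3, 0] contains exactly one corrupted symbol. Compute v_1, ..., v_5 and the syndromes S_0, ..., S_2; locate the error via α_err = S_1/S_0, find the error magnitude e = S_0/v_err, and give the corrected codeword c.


S = (8, 1, 7), error at position 4, error magnitude e = 8, c = [2, 10, 3, 6, 0].

Step 1: column multipliers v_i = (∏_{j≠i}(α_i − α_j))^{−1} mod 11.
  i = 1 (α = 10): (10−4)(10−1)(10−7)(10−6) = 6·9·3·4 = 648 ≡ 10, so v_1 = 10^{−1} = 10 (mod 11).
  i = 2 (α = 4): (4−10)(4−1)(4−7)(4−6) = (−6)·3·(−3)·(−2) = −108 ≡ 2, so v_2 = 2^{−1} = 6 (mod 11).
  i = 3 (α = 1): (1−10)(1−4)(1−7)(1−6) = (−9)·(−3)·(−6)·(−5) = 810 ≡ 7, so v_3 = 7^{−1} = 8 (mod 11).
  i = 4 (α = 7): (7−10)(7−4)(7−1)(7−6) = (−3)·3·6·1 = −54 ≡ 1, so v_4 = 1^{−1} = 1 (mod 11).
  i = 5 (α = 6): (6−10)(6−4)(6−1)(6−7) = (−4)·2·5·(−1) = 40 ≡ 7, so v_5 = 7^{−1} = 8 (mod 11).
  v = [10, 6, 8, 1, 8].
Step 2: syndromes of r = [2, 10, 3, 3, 0] (all sums mod 11).
  S_0 = Σ v_i r_i = 10·2 + 6·10 + 8·3 + 1·3 + 8·0 = 107 ≡ 8.
  S_1 = Σ v_i α_i r_i = 10·10·2 + 6·4·10 + 8·1·3 + 1·7·3 + 8·6·0 = 485 ≡ 1.
  α_i^2 mod 11 = [1, 5, 1, 5, 3].
  S_2 = Σ v_i α_i^2 r_i = 10·1·2 + 6·5·10 + 8·1·3 + 1·5·3 + 8·3·0 = 359 ≡ 7.
  S = (8, 1, 7) ≠ 0, so r is not a codeword (an error is present).
Step 3: locate the error. For a single error e at position i, S_ℓ = v_i·e·α_i^ℓ, so α_err = S_1/S_0.
  S_0^{−1} = 8^{−1} = 7 (mod 11), so α_err = 1·7 = 7 ≡ 7 = α_4. Error position i = 4.
  Consistency check: S_2/S_1 = 7·1 = 7 ≡ 7 = α_err ✓ (single-error assumption holds).
Step 4: error magnitude e = S_0/v_4 = S_0·∏_{j≠4}(α_4 − α_j) = 8·1 = 8 ≡ 8 (mod 11).
Step 5: correct position 4: c_4 = r_4 − e = 3 − 8 ≡ 6 (mod 11). Hence c = [2, 10, 3, 6, 0].
  Check: interpolating c through the α_i gives m(x) = 8 + 6·x (degree < 2) with m(α_i) = c_i for every i, so c is indeed a codeword.


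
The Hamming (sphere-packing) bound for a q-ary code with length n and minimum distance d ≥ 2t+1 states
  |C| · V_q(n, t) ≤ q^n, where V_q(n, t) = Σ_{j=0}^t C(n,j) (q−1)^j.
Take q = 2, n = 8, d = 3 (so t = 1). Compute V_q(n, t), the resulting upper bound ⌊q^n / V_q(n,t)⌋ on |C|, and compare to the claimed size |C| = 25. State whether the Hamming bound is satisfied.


V_q(n, t) = 9, q^n = 256, Hamming bound = 28, |C| = 25 ≤ bound (satisfied).

Step 1: Compute V_q(n, t) = Σ_{j=0}^1 C(n, j) (q−1)^j.
  j = 0: C(8,0)·(1)^0 = 1·1 = 1.
  j = 1: C(8,1)·(1)^1 = 8·1 = 8.
  V_q(n, t) = 1 + 8 = 9.
Step 2: q^n = 2^8 = 256.
Step 3: Hamming bound ⌊q^n / V_q(n,t)⌋ = ⌊256/9⌋ = 28.
Step 4: Compare |C| = 25 to 28: satisfied.
The claimed |C| lies below the Hamming bound.


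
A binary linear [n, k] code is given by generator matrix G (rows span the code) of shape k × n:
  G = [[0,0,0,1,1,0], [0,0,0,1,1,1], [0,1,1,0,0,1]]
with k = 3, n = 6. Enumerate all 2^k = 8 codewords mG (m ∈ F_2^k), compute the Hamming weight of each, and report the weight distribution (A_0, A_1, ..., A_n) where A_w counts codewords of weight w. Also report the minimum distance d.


Weight distribution: A_0 = 1, A_1 = 1, A_2 = 2, A_3 = 2, A_4 = 1, A_5 = 1. Minimum distance d = 1.

Enumerate all 2^3 = 8 messages m ∈ F_2^3.
For each, compute codeword c = mG in F_2^6, then tally its weight.
  m = 000 → c = 000000, weight = 0.
  m = 100 → c = 000110, weight = 2.
  m = 010 → c = 000111, weight = 3.
  m = 110 → c = 000001, weight = 1.
  m = 001 → c = 011001, weight = 3.
  m = 101 → c = 011111, weight = 5.
  m = 011 → c = 011110, weight = 4.
  m = 111 → c = 011000, weight = 2.
Tally weights:
  weight 0: 1 codewords.
  weight 1: 1 codewords.
  weight 2: 2 codewords.
  weight 3: 2 codewords.
  weight 4: 1 codewords.
  weight 5: 1 codewords.
Minimum distance d = smallest w > 0 with A_w > 0 = 1.
Sanity: Σ A_w = 8 = 2^3 = 8 ✓.


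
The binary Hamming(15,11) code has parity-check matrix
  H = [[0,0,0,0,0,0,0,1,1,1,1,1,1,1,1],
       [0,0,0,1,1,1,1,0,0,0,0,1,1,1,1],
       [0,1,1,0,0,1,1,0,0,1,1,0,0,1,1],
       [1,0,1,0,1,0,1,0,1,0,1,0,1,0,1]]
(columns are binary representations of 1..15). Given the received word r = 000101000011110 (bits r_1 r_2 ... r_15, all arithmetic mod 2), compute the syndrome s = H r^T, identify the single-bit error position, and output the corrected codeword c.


s = (0, 1, 1, 0)^T, error position = 6, corrected codeword c = 000100000011110

Compute s = H r^T mod 2 one row at a time:
  s_1 = 0 + 0 + 0 + 1 + 1 + 1 + 1 + 0 = 4 ≡ 0 (mod 2).
  s_2 = 1 + 0 + 1 + 0 + 1 + 1 + 1 + 0 = 5 ≡ 1 (mod 2).
  s_3 = 0 + 0 + 1 + 0 + 0 + 1 + 1 + 0 = 3 ≡ 1 (mod 2).
  s_4 = 0 + 0 + 0 + 0 + 0 + 1 + 1 + 0 = 2 ≡ 0 (mod 2).
s = (0, 1, 1, 0)^T — this equals column 6 of H (binary 0110), so error is at position 6.
Correct: flip bit 6 of r = 000101000011110 to get c = 000100000011110.


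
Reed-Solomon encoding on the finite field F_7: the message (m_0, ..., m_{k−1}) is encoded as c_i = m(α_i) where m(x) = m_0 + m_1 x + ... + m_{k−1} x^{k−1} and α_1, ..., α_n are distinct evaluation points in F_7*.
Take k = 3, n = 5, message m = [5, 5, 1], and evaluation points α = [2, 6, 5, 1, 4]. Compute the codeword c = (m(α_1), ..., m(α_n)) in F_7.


c = [5, 1, 6, 4, 6]

Message polynomial: m(x) = 5 + 5·x + 1·x^2 (mod 7).
For each evaluation point α_i, compute m(α_i) mod 7:
  α_1 = 2: Horner steps 1 → 0 → 5, so m(2) = 5.
  α_2 = 6: Horner steps 1 → 4 → 1, so m(6) = 1.
  α_3 = 5: Horner steps 1 → 3 → 6, so m(5) = 6.
  α_4 = 1: Horner steps 1 → 6 → 4, so m(1) = 4.
  α_5 = 4: Horner steps 1 → 2 → 6, so m(4) = 6.
Codeword c = [5, 1, 6, 4, 6] ∈ F_7^5.


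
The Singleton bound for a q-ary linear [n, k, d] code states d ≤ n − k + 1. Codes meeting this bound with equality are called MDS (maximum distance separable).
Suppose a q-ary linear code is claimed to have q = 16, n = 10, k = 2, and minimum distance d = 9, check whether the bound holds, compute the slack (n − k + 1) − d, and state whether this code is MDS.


Singleton RHS = n − k + 1 = 9, slack = 0, bound satisfied, MDS.

Singleton bound: d ≤ n − k + 1.
Here n = 10, k = 2, so n − k + 1 = 9.
Given d = 9, check d ≤ 9: YES.
Slack = (n − k + 1) − d = 0.
The code is MDS (slack = 0).
Description: the claimed parameters are [10, 2, 9]_16; such a code would be MDS (meets Singleton bound).


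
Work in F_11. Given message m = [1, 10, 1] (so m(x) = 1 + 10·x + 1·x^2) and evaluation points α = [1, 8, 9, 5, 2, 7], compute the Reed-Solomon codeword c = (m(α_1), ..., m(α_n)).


c = [1, 2, 7, 10, 3, 10]

Message polynomial: m(x) = 1 + 10·x + 1·x^2 (mod 11).
For each evaluation point α_i, compute m(α_i) mod 11:
  α_1 = 1: Horner steps 1 → 0 → 1, so m(1) = 1.
  α_2 = 8: Horner steps 1 → 7 → 2, so m(8) = 2.
  α_3 = 9: Horner steps 1 → 8 → 7, so m(9) = 7.
  α_4 = 5: Horner steps 1 → 4 → 10, so m(5) = 10.
  α_5 = 2: Horner steps 1 → 1 → 3, so m(2) = 3.
  α_6 = 7: Horner steps 1 → 6 → 10, so m(7) = 10.
Codeword c = [1, 2, 7, 10, 3, 10] ∈ F_11^6.


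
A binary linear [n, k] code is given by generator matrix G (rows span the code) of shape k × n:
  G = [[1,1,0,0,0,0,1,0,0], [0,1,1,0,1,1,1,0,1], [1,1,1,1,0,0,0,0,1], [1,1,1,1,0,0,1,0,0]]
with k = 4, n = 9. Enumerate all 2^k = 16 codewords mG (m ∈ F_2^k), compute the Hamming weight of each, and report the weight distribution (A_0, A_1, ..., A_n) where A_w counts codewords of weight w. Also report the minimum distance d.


Weight distribution: A_0 = 1, A_2 = 2, A_3 = 2, A_4 = 3, A_5 = 6, A_6 = 2. Minimum distance d = 2.

Enumerate all 2^4 = 16 messages m ∈ F_2^4.
For each, compute codeword c = mG in F_2^9, then tally its weight.
  m = 0000 → c = 000000000, weight = 0.
  m = 1000 → c = 110000100, weight = 3.
  m = 0100 → c = 011011101, weight = 6.
  m = 1100 → c = 101011001, weight = 5.
  m = 0010 → c = 111100001, weight = 5.
  m = 1010 → c = 001100101, weight = 4.
  m = 0110 → c = 100111100, weight = 5.
  m = 1110 → c = 010111000, weight = 4.
  m = 0001 → c = 111100100, weight = 5.
  m = 1001 → c = 001100000, weight = 2.
  m = 0101 → c = 100111001, weight = 5.
  m = 1101 → c = 010111101, weight = 6.
  m = 0011 → c = 000000101, weight = 2.
  m = 1011 → c = 110000001, weight = 3.
  m = 0111 → c = 011011000, weight = 4.
  m = 1111 → c = 101011100, weight = 5.
Tally weights:
  weight 0: 1 codewords.
  weight 2: 2 codewords.
  weight 3: 2 codewords.
  weight 4: 3 codewords.
  weight 5: 6 codewords.
  weight 6: 2 codewords.
Minimum distance d = smallest w > 0 with A_w > 0 = 2.
Sanity: Σ A_w = 16 = 2^4 = 16 ✓.


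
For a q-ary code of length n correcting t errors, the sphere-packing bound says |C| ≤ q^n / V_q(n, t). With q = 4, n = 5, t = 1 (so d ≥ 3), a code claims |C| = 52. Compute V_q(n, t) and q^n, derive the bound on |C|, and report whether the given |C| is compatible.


V_q(n, t) = 16, q^n = 1024, Hamming bound = 64, |C| = 52 ≤ bound (satisfied).

Step 1: Compute V_q(n, t) = Σ_{j=0}^1 C(n, j) (q−1)^j.
  j = 0: C(5,0)·(3)^0 = 1·1 = 1.
  j = 1: C(5,1)·(3)^1 = 5·3 = 15.
  V_q(n, t) = 1 + 15 = 16.
Step 2: q^n = 4^5 = 1024.
Step 3: Hamming bound ⌊q^n / V_q(n,t)⌋ = ⌊1024/16⌋ = 64.
Step 4: Compare |C| = 52 to 64: satisfied.
The claimed |C| lies below the Hamming bound.


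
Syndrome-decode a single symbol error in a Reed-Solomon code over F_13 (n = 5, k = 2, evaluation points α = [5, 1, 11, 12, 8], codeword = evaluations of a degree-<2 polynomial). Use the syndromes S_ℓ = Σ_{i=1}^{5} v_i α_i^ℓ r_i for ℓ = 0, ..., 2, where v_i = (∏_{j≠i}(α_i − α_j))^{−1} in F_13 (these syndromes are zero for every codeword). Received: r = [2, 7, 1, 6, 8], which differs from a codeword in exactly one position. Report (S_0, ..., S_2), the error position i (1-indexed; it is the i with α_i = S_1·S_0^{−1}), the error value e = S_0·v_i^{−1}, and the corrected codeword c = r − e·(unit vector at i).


S = (9, 4, 9), error at position 4, error magnitude e = 3, c = [2, 7, 1, 3, 8].

Step 1: column multipliers v_i = (∏_{j≠i}(α_i − α_j))^{−1} mod 13.
  i = 1 (α = 5): (5−1)(5−11)(5−12)(5−8) = 4·(−6)·(−7)·(−3) = −504 ≡ 3, so v_1 = 3^{−1} = 9 (mod 13).
  i = 2 (α = 1): (1−5)(1−11)(1−12)(1−8) = (−4)·(−10)·(−11)·(−7) = 3080 ≡ 12, so v_2 = 12^{−1} = 12 (mod 13).
  i = 3 (α = 11): (11−5)(11−1)(11−12)(11−8) = 6·10·(−1)·3 = −180 ≡ 2, so v_3 = 2^{−1} = 7 (mod 13).
  i = 4 (α = 12): (12−5)(12−1)(12−11)(12−8) = 7·11·1·4 = 308 ≡ 9, so v_4 = 9^{−1} = 3 (mod 13).
  i = 5 (α = 8): (8−5)(8−1)(8−11)(8−12) = 3·7·(−3)·(−4) = 252 ≡ 5, so v_5 = 5^{−1} = 8 (mod 13).
  v = [9, 12, 7, 3, 8].
Step 2: syndromes of r = [2, 7, 1, 6, 8] (all sums mod 13).
  S_0 = Σ v_i r_i = 9·2 + 12·7 + 7·1 + 3·6 + 8·8 = 191 ≡ 9.
  S_1 = Σ v_i α_i r_i = 9·5·2 + 12·1·7 + 7·11·1 + 3·12·6 + 8·8·8 = 979 ≡ 4.
  α_i^2 mod 13 = [12, 1, 4, 1, 12].
  S_2 = Σ v_i α_i^2 r_i = 9·12·2 + 12·1·7 + 7·4·1 + 3·1·6 + 8·12·8 = 1114 ≡ 9.
  S = (9, 4, 9) ≠ 0, so r is not a codeword (an error is present).
Step 3: locate the error. For a single error e at position i, S_ℓ = v_i·e·α_i^ℓ, so α_err = S_1/S_0.
  S_0^{−1} = 9^{−1} = 3 (mod 13), so α_err = 4·3 = 12 ≡ 12 = α_4. Error position i = 4.
  Consistency check: S_2/S_1 = 9·10 = 90 ≡ 12 = α_err ✓ (single-error assumption holds).
Step 4: error magnitude e = S_0/v_4 = S_0·∏_{j≠4}(α_4 − α_j) = 9·9 = 81 ≡ 3 (mod 13).
Step 5: correct position 4: c_4 = r_4 − e = 6 − 3 ≡ 3 (mod 13). Hence c = [2, 7, 1, 3, 8].
  Check: interpolating c through the α_i gives m(x) = 5 + 2·x (degree < 2) with m(α_i) = c_i for every i, so c is indeed a codeword.


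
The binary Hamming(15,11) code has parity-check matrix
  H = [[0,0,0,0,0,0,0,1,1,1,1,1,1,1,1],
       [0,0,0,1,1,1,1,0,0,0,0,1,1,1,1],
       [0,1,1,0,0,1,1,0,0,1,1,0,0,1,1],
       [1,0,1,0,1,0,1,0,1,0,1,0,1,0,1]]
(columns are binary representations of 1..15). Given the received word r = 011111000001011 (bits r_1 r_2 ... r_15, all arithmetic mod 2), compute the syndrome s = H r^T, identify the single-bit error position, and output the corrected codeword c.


s = (1, 0, 1, 1)^T, error position = 11, corrected codeword c = 011111000011011

Compute s = H r^T mod 2 one row at a time:
  s_1 = 0 + 0 + 0 + 0 + 1 + 0 + 1 + 1 = 3 ≡ 1 (mod 2).
  s_2 = 1 + 1 + 1 + 0 + 1 + 0 + 1 + 1 = 6 ≡ 0 (mod 2).
  s_3 = 1 + 1 + 1 + 0 + 0 + 0 + 1 + 1 = 5 ≡ 1 (mod 2).
  s_4 = 0 + 1 + 1 + 0 + 0 + 0 + 0 + 1 = 3 ≡ 1 (mod 2).
s = (1, 0, 1, 1)^T — this equals column 11 of H (binary 1011), so error is at position 11.
Correct: flip bit 11 of r = 011111000001011 to get c = 011111000011011.


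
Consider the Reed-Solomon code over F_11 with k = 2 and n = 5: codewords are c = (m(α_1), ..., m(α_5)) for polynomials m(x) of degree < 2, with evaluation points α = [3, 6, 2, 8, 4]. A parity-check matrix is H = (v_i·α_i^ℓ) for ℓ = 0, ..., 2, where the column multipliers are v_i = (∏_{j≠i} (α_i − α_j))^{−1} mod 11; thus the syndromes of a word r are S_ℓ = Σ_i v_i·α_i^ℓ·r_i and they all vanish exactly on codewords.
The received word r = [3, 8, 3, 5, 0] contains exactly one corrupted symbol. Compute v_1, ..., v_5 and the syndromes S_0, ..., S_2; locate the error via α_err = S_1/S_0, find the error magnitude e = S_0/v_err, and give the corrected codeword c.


S = (1, 3, 9), error at position 1, error magnitude e = 7, c = [7, 8, 3, 5, 0].

Step 1: column multipliers v_i = (∏_{j≠i}(α_i − α_j))^{−1} mod 11.
  i = 1 (α = 3): (3−6)(3−2)(3−8)(3−4) = (−3)·1·(−5)·(−1) = −15 ≡ 7, so v_1 = 7^{−1} = 8 (mod 11).
  i = 2 (α = 6): (6−3)(6−2)(6−8)(6−4) = 3·4·(−2)·2 = −48 ≡ 7, so v_2 = 7^{−1} = 8 (mod 11).
  i = 3 (α = 2): (2−3)(2−6)(2−8)(2−4) = (−1)·(−4)·(−6)·(−2) = 48 ≡ 4, so v_3 = 4^{−1} = 3 (mod 11).
  i = 4 (α = 8): (8−3)(8−6)(8−2)(8−4) = 5·2·6·4 = 240 ≡ 9, so v_4 = 9^{−1} = 5 (mod 11).
  i = 5 (α = 4): (4−3)(4−6)(4−2)(4−8) = 1·(−2)·2·(−4) = 16 ≡ 5, so v_5 = 5^{−1} = 9 (mod 11).
  v = [8, 8, 3, 5, 9].
Step 2: syndromes of r = [3, 8, 3, 5, 0] (all sums mod 11).
  S_0 = Σ v_i r_i = 8·3 + 8·8 + 3·3 + 5·5 + 9·0 = 122 ≡ 1.
  S_1 = Σ v_i α_i r_i = 8·3·3 + 8·6·8 + 3·2·3 + 5·8·5 + 9·4·0 = 674 ≡ 3.
  α_i^2 mod 11 = [9, 3, 4, 9, 5].
  S_2 = Σ v_i α_i^2 r_i = 8·9·3 + 8·3·8 + 3·4·3 + 5·9·5 + 9·5·0 = 669 ≡ 9.
  S = (1, 3, 9) ≠ 0, so r is not a codeword (an error is present).
Step 3: locate the error. For a single error e at position i, S_ℓ = v_i·e·α_i^ℓ, so α_err = S_1/S_0.
  S_0^{−1} = 1^{−1} = 1 (mod 11), so α_err = 3·1 = 3 ≡ 3 = α_1. Error position i = 1.
  Consistency check: S_2/S_1 = 9·4 = 36 ≡ 3 = α_err ✓ (single-error assumption holds).
Step 4: error magnitude e = S_0/v_1 = S_0·∏_{j≠1}(α_1 − α_j) = 1·7 = 7 ≡ 7 (mod 11).
Step 5: correct position 1: c_1 = r_1 − e = 3 − 7 ≡ 7 (mod 11). Hence c = [7, 8, 3, 5, 0].
  Check: interpolating c through the α_i gives m(x) = 6 + 4·x (degree < 2) with m(α_i) = c_i for every i, so c is indeed a codeword.


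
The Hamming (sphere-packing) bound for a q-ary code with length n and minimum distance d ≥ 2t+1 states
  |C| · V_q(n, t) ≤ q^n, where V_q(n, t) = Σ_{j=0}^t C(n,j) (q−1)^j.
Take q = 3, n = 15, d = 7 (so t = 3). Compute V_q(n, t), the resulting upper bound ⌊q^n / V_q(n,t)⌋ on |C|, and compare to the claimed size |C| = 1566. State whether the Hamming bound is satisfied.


V_q(n, t) = 4091, q^n = 14348907, Hamming bound = 3507, |C| = 1566 ≤ bound (satisfied).

Step 1: Compute V_q(n, t) = Σ_{j=0}^3 C(n, j) (q−1)^j.
  j = 0: C(15,0)·(2)^0 = 1·1 = 1.
  j = 1: C(15,1)·(2)^1 = 15·2 = 30.
  j = 2: C(15,2)·(2)^2 = 105·4 = 420.
  j = 3: C(15,3)·(2)^3 = 455·8 = 3640.
  V_q(n, t) = 1 + 30 + 420 + 3640 = 4091.
Step 2: q^n = 3^15 = 14348907.
Step 3: Hamming bound ⌊q^n / V_q(n,t)⌋ = ⌊14348907/4091⌋ = 3507.
Step 4: Compare |C| = 1566 to 3507: satisfied.
The claimed |C| lies below the Hamming bound.


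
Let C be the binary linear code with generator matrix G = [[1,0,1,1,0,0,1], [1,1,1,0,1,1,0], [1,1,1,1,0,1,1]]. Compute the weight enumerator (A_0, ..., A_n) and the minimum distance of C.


Weight distribution: A_0 = 1, A_2 = 1, A_3 = 2, A_4 = 1, A_5 = 2, A_6 = 1. Minimum distance d = 2.

Enumerate all 2^3 = 8 messages m ∈ F_2^3.
For each, compute codeword c = mG in F_2^7, then tally its weight.
  m = 000 → c = 0000000, weight = 0.
  m = 100 → c = 1011001, weight = 4.
  m = 010 → c = 1110110, weight = 5.
  m = 110 → c = 0101111, weight = 5.
  m = 001 → c = 1111011, weight = 6.
  m = 101 → c = 0100010, weight = 2.
  m = 011 → c = 0001101, weight = 3.
  m = 111 → c = 1010100, weight = 3.
Tally weights:
  weight 0: 1 codewords.
  weight 2: 1 codewords.
  weight 3: 2 codewords.
  weight 4: 1 codewords.
  weight 5: 2 codewords.
  weight 6: 1 codewords.
Minimum distance d = smallest w > 0 with A_w > 0 = 2.
Sanity: Σ A_w = 8 = 2^3 = 8 ✓.


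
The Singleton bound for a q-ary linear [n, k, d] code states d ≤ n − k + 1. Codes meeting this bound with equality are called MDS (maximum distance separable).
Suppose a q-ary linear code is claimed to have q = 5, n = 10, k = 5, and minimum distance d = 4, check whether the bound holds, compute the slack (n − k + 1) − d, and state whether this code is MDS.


Singleton RHS = n − k + 1 = 6, slack = 2, bound satisfied, not MDS.

Singleton bound: d ≤ n − k + 1.
Here n = 10, k = 5, so n − k + 1 = 6.
Given d = 4, check d ≤ 6: YES.
Slack = (n − k + 1) − d = 2.
The code is NOT MDS (slack = 2 > 0).
Description: the claimed parameters are [10, 5, 4]_5; such a code would be non-MDS.


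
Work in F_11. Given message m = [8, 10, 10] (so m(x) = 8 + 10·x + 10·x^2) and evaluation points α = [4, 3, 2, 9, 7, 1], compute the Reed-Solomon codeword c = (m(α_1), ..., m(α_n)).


c = [10, 7, 2, 6, 7, 6]

Message polynomial: m(x) = 8 + 10·x + 10·x^2 (mod 11).
For each evaluation point α_i, compute m(α_i) mod 11:
  α_1 = 4: Horner steps 10 → 6 → 10, so m(4) = 10.
  α_2 = 3: Horner steps 10 → 7 → 7, so m(3) = 7.
  α_3 = 2: Horner steps 10 → 8 → 2, so m(2) = 2.
  α_4 = 9: Horner steps 10 → 1 → 6, so m(9) = 6.
  α_5 = 7: Horner steps 10 → 3 → 7, so m(7) = 7.
  α_6 = 1: Horner steps 10 → 9 → 6, so m(1) = 6.
Codeword c = [10, 7, 2, 6, 7, 6] ∈ F_11^6.


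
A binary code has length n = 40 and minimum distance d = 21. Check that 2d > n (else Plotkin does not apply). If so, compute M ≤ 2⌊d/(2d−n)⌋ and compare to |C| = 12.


Plotkin bound M ≤ 20; given |C| = 12 ≤ bound (satisfied).

Check applicability: 2d = 42, n = 40.
2d − n = 2 > 0, so Plotkin applies.
Compute d/(2d−n) = 21/2 ≈ 10.5000.
⌊d/(2d−n)⌋ = 10.
Plotkin bound: M ≤ 2·10 = 20.
Given |C| = 12, check: satisfied.
This |C| is below the Plotkin bound.


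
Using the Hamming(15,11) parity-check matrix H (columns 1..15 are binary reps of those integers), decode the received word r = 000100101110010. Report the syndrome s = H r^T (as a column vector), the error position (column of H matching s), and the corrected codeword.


s = (0, 1, 0, 1)^T, error position = 5, corrected codeword c = 000110101110010

Compute s = H r^T mod 2 one row at a time:
  s_1 = 0 + 1 + 1 + 1 + 0 + 0 + 1 + 0 = 4 ≡ 0 (mod 2).
  s_2 = 1 + 0 + 0 + 1 + 0 + 0 + 1 + 0 = 3 ≡ 1 (mod 2).
  s_3 = 0 + 0 + 0 + 1 + 1 + 1 + 1 + 0 = 4 ≡ 0 (mod 2).
  s_4 = 0 + 0 + 0 + 1 + 1 + 1 + 0 + 0 = 3 ≡ 1 (mod 2).
s = (0, 1, 0, 1)^T — this equals column 5 of H (binary 0101), so error is at position 5.
Correct: flip bit 5 of r = 000100101110010 to get c = 000110101110010.


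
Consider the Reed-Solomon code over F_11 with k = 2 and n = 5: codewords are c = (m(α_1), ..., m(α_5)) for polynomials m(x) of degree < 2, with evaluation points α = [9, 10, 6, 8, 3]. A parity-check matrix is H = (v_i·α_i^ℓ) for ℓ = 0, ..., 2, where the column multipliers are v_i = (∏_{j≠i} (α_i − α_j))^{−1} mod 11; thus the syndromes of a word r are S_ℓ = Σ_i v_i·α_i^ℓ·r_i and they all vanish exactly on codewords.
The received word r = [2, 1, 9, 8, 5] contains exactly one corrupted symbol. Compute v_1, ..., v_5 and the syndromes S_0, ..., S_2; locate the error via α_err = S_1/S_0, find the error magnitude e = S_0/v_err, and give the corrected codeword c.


S = (5, 6, 5), error at position 2, error magnitude e = 5, c = [2, 7, 9, 8, 5].

Step 1: column multipliers v_i = (∏_{j≠i}(α_i − α_j))^{−1} mod 11.
  i = 1 (α = 9): (9−10)(9−6)(9−8)(9−3) = (−1)·3·1·6 = −18 ≡ 4, so v_1 = 4^{−1} = 3 (mod 11).
  i = 2 (α = 10): (10−9)(10−6)(10−8)(10−3) = 1·4·2·7 = 56 ≡ 1, so v_2 = 1^{−1} = 1 (mod 11).
  i = 3 (α = 6): (6−9)(6−10)(6−8)(6−3) = (−3)·(−4)·(−2)·3 = −72 ≡ 5, so v_3 = 5^{−1} = 9 (mod 11).
  i = 4 (α = 8): (8−9)(8−10)(8−6)(8−3) = (−1)·(−2)·2·5 = 20 ≡ 9, so v_4 = 9^{−1} = 5 (mod 11).
  i = 5 (α = 3): (3−9)(3−10)(3−6)(3−8) = (−6)·(−7)·(−3)·(−5) = 630 ≡ 3, so v_5 = 3^{−1} = 4 (mod 11).
  v = [3, 1, 9, 5, 4].
Step 2: syndromes of r = [2, 1, 9, 8, 5] (all sums mod 11).
  S_0 = Σ v_i r_i = 3·2 + 1·1 + 9·9 + 5·8 + 4·5 = 148 ≡ 5.
  S_1 = Σ v_i α_i r_i = 3·9·2 + 1·10·1 + 9·6·9 + 5·8·8 + 4·3·5 = 930 ≡ 6.
  α_i^2 mod 11 = [4, 1, 3, 9, 9].
  S_2 = Σ v_i α_i^2 r_i = 3·4·2 + 1·1·1 + 9·3·9 + 5·9·8 + 4·9·5 = 808 ≡ 5.
  S = (5, 6, 5) ≠ 0, so r is not a codeword (an error is present).
Step 3: locate the error. For a single error e at position i, S_ℓ = v_i·e·α_i^ℓ, so α_err = S_1/S_0.
  S_0^{−1} = 5^{−1} = 9 (mod 11), so α_err = 6·9 = 54 ≡ 10 = α_2. Error position i = 2.
  Consistency check: S_2/S_1 = 5·2 = 10 ≡ 10 = α_err ✓ (single-error assumption holds).
Step 4: error magnitude e = S_0/v_2 = S_0·∏_{j≠2}(α_2 − α_j) = 5·1 = 5 ≡ 5 (mod 11).
Step 5: correct position 2: c_2 = r_2 − e = 1 − 5 ≡ 7 (mod 11). Hence c = [2, 7, 9, 8, 5].
  Check: interpolating c through the α_i gives m(x) = 1 + 5·x (degree < 2) with m(α_i) = c_i for every i, so c is indeed a codeword.


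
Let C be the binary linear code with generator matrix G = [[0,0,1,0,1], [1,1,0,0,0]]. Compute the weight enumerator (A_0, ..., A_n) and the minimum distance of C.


Weight distribution: A_0 = 1, A_2 = 2, A_4 = 1. Minimum distance d = 2.

Enumerate all 2^2 = 4 messages m ∈ F_2^2.
For each, compute codeword c = mG in F_2^5, then tally its weight.
  m = 00 → c = 00000, weight = 0.
  m = 10 → c = 00101, weight = 2.
  m = 01 → c = 11000, weight = 2.
  m = 11 → c = 11101, weight = 4.
Tally weights:
  weight 0: 1 codewords.
  weight 2: 2 codewords.
  weight 4: 1 codewords.
Minimum distance d = smallest w > 0 with A_w > 0 = 2.
Sanity: Σ A_w = 4 = 2^2 = 4 ✓.


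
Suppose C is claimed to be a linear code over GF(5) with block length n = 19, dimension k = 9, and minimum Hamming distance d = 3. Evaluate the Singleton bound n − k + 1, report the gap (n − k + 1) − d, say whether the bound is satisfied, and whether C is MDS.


Singleton RHS = n − k + 1 = 11, slack = 8, bound satisfied, not MDS.

Singleton bound: d ≤ n − k + 1.
Here n = 19, k = 9, so n − k + 1 = 11.
Given d = 3, check d ≤ 11: YES.
Slack = (n − k + 1) − d = 8.
The code is NOT MDS (slack = 8 > 0).
Description: the claimed parameters are [19, 9, 3]_5; such a code would be non-MDS.


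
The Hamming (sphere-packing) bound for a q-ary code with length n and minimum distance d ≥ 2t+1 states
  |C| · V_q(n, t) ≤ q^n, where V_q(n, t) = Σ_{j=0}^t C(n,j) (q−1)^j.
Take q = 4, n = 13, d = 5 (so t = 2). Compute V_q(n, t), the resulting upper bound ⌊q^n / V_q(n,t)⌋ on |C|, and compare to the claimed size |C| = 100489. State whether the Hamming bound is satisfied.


V_q(n, t) = 742, q^n = 67108864, Hamming bound = 90443, |C| = 100489 > bound (violated).

Step 1: Compute V_q(n, t) = Σ_{j=0}^2 C(n, j) (q−1)^j.
  j = 0: C(13,0)·(3)^0 = 1·1 = 1.
  j = 1: C(13,1)·(3)^1 = 13·3 = 39.
  j = 2: C(13,2)·(3)^2 = 78·9 = 702.
  V_q(n, t) = 1 + 39 + 702 = 742.
Step 2: q^n = 4^13 = 67108864.
Step 3: Hamming bound ⌊q^n / V_q(n,t)⌋ = ⌊67108864/742⌋ = 90443.
Step 4: Compare |C| = 100489 to 90443: violated.
The claimed |C| lies above the Hamming bound, so no 4-ary code of length 13 with d ≥ 5 can have 100489 codewords.


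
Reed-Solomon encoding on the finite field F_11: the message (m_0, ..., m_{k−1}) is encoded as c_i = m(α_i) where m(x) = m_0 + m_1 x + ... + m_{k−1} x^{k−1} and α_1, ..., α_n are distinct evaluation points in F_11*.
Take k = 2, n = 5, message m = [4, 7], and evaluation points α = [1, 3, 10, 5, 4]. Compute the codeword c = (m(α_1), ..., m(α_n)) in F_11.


c = [0, 3, 8, 6, 10]

Message polynomial: m(x) = 4 + 7·x (mod 11).
For each evaluation point α_i, compute m(α_i) mod 11:
  α_1 = 1: Horner steps 7 → 0, so m(1) = 0.
  α_2 = 3: Horner steps 7 → 3, so m(3) = 3.
  α_3 = 10: Horner steps 7 → 8, so m(10) = 8.
  α_4 = 5: Horner steps 7 → 6, so m(5) = 6.
  α_5 = 4: Horner steps 7 → 10, so m(4) = 10.
Codeword c = [0, 3, 8, 6, 10] ∈ F_11^5.


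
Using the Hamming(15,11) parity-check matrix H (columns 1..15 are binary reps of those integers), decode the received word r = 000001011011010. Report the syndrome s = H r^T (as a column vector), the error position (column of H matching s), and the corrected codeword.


s = (1, 1, 1, 0)^T, error position = 14, corrected codeword c = 000001011011000

Compute s = H r^T mod 2 one row at a time:
  s_1 = 1 + 1 + 0 + 1 + 1 + 0 + 1 + 0 = 5 ≡ 1 (mod 2).
  s_2 = 0 + 0 + 1 + 0 + 1 + 0 + 1 + 0 = 3 ≡ 1 (mod 2).
  s_3 = 0 + 0 + 1 + 0 + 0 + 1 + 1 + 0 = 3 ≡ 1 (mod 2).
  s_4 = 0 + 0 + 0 + 0 + 1 + 1 + 0 + 0 = 2 ≡ 0 (mod 2).
s = (1, 1, 1, 0)^T — this equals column 14 of H (binary 1110), so error is at position 14.
Correct: flip bit 14 of r = 000001011011010 to get c = 000001011011000.


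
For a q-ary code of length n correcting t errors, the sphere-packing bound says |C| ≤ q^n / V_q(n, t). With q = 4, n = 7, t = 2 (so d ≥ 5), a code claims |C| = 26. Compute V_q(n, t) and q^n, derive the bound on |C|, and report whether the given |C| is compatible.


V_q(n, t) = 211, q^n = 16384, Hamming bound = 77, |C| = 26 ≤ bound (satisfied).

Step 1: Compute V_q(n, t) = Σ_{j=0}^2 C(n, j) (q−1)^j.
  j = 0: C(7,0)·(3)^0 = 1·1 = 1.
  j = 1: C(7,1)·(3)^1 = 7·3 = 21.
  j = 2: C(7,2)·(3)^2 = 21·9 = 189.
  V_q(n, t) = 1 + 21 + 189 = 211.
Step 2: q^n = 4^7 = 16384.
Step 3: Hamming bound ⌊q^n / V_q(n,t)⌋ = ⌊16384/211⌋ = 77.
Step 4: Compare |C| = 26 to 77: satisfied.
The claimed |C| lies below the Hamming bound.


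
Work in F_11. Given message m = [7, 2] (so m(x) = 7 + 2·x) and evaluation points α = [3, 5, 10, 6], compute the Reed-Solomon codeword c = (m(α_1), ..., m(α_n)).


c = [2, 6, 5, 8]

Message polynomial: m(x) = 7 + 2·x (mod 11).
For each evaluation point α_i, compute m(α_i) mod 11:
  α_1 = 3: Horner steps 2 → 2, so m(3) = 2.
  α_2 = 5: Horner steps 2 → 6, so m(5) = 6.
  α_3 = 10: Horner steps 2 → 5, so m(10) = 5.
  α_4 = 6: Horner steps 2 → 8, so m(6) = 8.
Codeword c = [2, 6, 5, 8] ∈ F_11^4.


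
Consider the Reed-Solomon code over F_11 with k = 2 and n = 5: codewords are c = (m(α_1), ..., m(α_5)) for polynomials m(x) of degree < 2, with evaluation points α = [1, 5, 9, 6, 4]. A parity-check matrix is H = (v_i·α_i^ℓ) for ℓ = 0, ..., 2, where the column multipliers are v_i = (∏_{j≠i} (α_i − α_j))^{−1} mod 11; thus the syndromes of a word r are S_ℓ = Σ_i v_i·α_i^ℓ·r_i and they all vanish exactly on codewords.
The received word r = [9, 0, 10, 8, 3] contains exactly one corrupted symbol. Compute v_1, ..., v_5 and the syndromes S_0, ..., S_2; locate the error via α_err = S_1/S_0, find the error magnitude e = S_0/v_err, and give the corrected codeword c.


S = (9, 9, 9), error at position 1, error magnitude e = 8, c = [1, 0, 10, 8, 3].

Step 1: column multipliers v_i = (∏_{j≠i}(α_i − α_j))^{−1} mod 11.
  i = 1 (α = 1): (1−5)(1−9)(1−6)(1−4) = (−4)·(−8)·(−5)·(−3) = 480 ≡ 7, so v_1 = 7^{−1} = 8 (mod 11).
  i = 2 (α = 5): (5−1)(5−9)(5−6)(5−4) = 4·(−4)·(−1)·1 = 16 ≡ 5, so v_2 = 5^{−1} = 9 (mod 11).
  i = 3 (α = 9): (9−1)(9−5)(9−6)(9−4) = 8·4·3·5 = 480 ≡ 7, so v_3 = 7^{−1} = 8 (mod 11).
  i = 4 (α = 6): (6−1)(6−5)(6−9)(6−4) = 5·1·(−3)·2 = −30 ≡ 3, so v_4 = 3^{−1} = 4 (mod 11).
  i = 5 (α = 4): (4−1)(4−5)(4−9)(4−6) = 3·(−1)·(−5)·(−2) = −30 ≡ 3, so v_5 = 3^{−1} = 4 (mod 11).
  v = [8, 9, 8, 4, 4].
Step 2: syndromes of r = [9, 0, 10, 8, 3] (all sums mod 11).
  S_0 = Σ v_i r_i = 8·9 + 9·0 + 8·10 + 4·8 + 4·3 = 196 ≡ 9.
  S_1 = Σ v_i α_i r_i = 8·1·9 + 9·5·0 + 8·9·10 + 4·6·8 + 4·4·3 = 1032 ≡ 9.
  α_i^2 mod 11 = [1, 3, 4, 3, 5].
  S_2 = Σ v_i α_i^2 r_i = 8·1·9 + 9·3·0 + 8·4·10 + 4·3·8 + 4·5·3 = 548 ≡ 9.
  S = (9, 9, 9) ≠ 0, so r is not a codeword (an error is present).
Step 3: locate the error. For a single error e at position i, S_ℓ = v_i·e·α_i^ℓ, so α_err = S_1/S_0.
  S_0^{−1} = 9^{−1} = 5 (mod 11), so α_err = 9·5 = 45 ≡ 1 = α_1. Error position i = 1.
  Consistency check: S_2/S_1 = 9·5 = 45 ≡ 1 = α_err ✓ (single-error assumption holds).
Step 4: error magnitude e = S_0/v_1 = S_0·∏_{j≠1}(α_1 − α_j) = 9·7 = 63 ≡ 8 (mod 11).
Step 5: correct position 1: c_1 = r_1 − e = 9 − 8 ≡ 1 (mod 11). Hence c = [1, 0, 10, 8, 3].
  Check: interpolating c through the α_i gives m(x) = 4 + 8·x (degree < 2) with m(α_i) = c_i for every i, so c is indeed a codeword.


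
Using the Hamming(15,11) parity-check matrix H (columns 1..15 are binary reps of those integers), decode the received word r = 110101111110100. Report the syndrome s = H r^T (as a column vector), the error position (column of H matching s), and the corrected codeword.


s = (1, 0, 1, 1)^T, error position = 11, corrected codeword c = 110101111100100

Compute s = H r^T mod 2 one row at a time:
  s_1 = 1 + 1 + 1 + 1 + 0 + 1 + 0 + 0 = 5 ≡ 1 (mod 2).
  s_2 = 1 + 0 + 1 + 1 + 0 + 1 + 0 + 0 = 4 ≡ 0 (mod 2).
  s_3 = 1 + 0 + 1 + 1 + 1 + 1 + 0 + 0 = 5 ≡ 1 (mod 2).
  s_4 = 1 + 0 + 0 + 1 + 1 + 1 + 1 + 0 = 5 ≡ 1 (mod 2).
s = (1, 0, 1, 1)^T — this equals column 11 of H (binary 1011), so error is at position 11.
Correct: flip bit 11 of r = 110101111110100 to get c = 110101111100100.


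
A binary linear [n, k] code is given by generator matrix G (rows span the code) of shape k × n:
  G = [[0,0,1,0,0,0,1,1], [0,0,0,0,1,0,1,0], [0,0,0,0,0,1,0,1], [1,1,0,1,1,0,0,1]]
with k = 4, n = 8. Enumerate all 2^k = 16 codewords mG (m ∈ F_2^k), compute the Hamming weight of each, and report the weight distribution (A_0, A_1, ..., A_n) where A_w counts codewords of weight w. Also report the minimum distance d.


Weight distribution: A_0 = 1, A_2 = 2, A_3 = 4, A_4 = 2, A_5 = 4, A_6 = 2, A_8 = 1. Minimum distance d = 2.

Enumerate all 2^4 = 16 messages m ∈ F_2^4.
For each, compute codeword c = mG in F_2^8, then tally its weight.
  m = 0000 → c = 00000000, weight = 0.
  m = 1000 → c = 00100011, weight = 3.
  m = 0100 → c = 00001010, weight = 2.
  m = 1100 → c = 00101001, weight = 3.
  m = 0010 → c = 00000101, weight = 2.
  m = 1010 → c = 00100110, weight = 3.
  m = 0110 → c = 00001111, weight = 4.
  m = 1110 → c = 00101100, weight = 3.
  m = 0001 → c = 11011001, weight = 5.
  m = 1001 → c = 11111010, weight = 6.
  m = 0101 → c = 11010011, weight = 5.
  m = 1101 → c = 11110000, weight = 4.
  m = 0011 → c = 11011100, weight = 5.
  m = 1011 → c = 11111111, weight = 8.
  m = 0111 → c = 11010110, weight = 5.
  m = 1111 → c = 11110101, weight = 6.
Tally weights:
  weight 0: 1 codewords.
  weight 2: 2 codewords.
  weight 3: 4 codewords.
  weight 4: 2 codewords.
  weight 5: 4 codewords.
  weight 6: 2 codewords.
  weight 8: 1 codewords.
Minimum distance d = smallest w > 0 with A_w > 0 = 2.
Sanity: Σ A_w = 16 = 2^4 = 16 ✓.


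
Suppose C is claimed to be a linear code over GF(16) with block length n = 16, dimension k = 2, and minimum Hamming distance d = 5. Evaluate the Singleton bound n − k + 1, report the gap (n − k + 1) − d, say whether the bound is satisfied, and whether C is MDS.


Singleton RHS = n − k + 1 = 15, slack = 10, bound satisfied, not MDS.

Singleton bound: d ≤ n − k + 1.
Here n = 16, k = 2, so n − k + 1 = 15.
Given d = 5, check d ≤ 15: YES.
Slack = (n − k + 1) − d = 10.
The code is NOT MDS (slack = 10 > 0).
Description: the claimed parameters are [16, 2, 5]_16; such a code would be non-MDS.


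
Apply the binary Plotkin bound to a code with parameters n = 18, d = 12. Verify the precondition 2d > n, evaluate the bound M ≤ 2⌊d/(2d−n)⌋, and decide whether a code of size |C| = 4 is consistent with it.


Plotkin bound M ≤ 4; given |C| = 4 ≤ bound (satisfied).

Check applicability: 2d = 24, n = 18.
2d − n = 6 > 0, so Plotkin applies.
Compute d/(2d−n) = 12/6 ≈ 2.0000.
⌊d/(2d−n)⌋ = 2.
Plotkin bound: M ≤ 2·2 = 4.
Given |C| = 4, check: satisfied.
This |C| is at the Plotkin bound.


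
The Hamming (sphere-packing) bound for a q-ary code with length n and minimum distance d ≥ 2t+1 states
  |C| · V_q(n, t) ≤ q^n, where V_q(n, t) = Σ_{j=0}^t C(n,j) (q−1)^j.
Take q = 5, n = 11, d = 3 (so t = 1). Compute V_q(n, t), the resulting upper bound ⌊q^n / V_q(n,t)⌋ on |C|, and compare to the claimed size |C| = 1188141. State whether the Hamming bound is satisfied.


V_q(n, t) = 45, q^n = 48828125, Hamming bound = 1085069, |C| = 1188141 > bound (violated).

Step 1: Compute V_q(n, t) = Σ_{j=0}^1 C(n, j) (q−1)^j.
  j = 0: C(11,0)·(4)^0 = 1·1 = 1.
  j = 1: C(11,1)·(4)^1 = 11·4 = 44.
  V_q(n, t) = 1 + 44 = 45.
Step 2: q^n = 5^11 = 48828125.
Step 3: Hamming bound ⌊q^n / V_q(n,t)⌋ = ⌊48828125/45⌋ = 1085069.
Step 4: Compare |C| = 1188141 to 1085069: violated.
The claimed |C| lies above the Hamming bound, so no 5-ary code of length 11 with d ≥ 3 can have 1188141 codewords.


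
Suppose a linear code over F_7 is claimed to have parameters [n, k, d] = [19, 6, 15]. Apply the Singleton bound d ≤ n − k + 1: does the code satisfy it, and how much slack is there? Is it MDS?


Singleton RHS = n − k + 1 = 14, slack = -1, bound violated (no such code; not MDS).

Singleton bound: d ≤ n − k + 1.
Here n = 19, k = 6, so n − k + 1 = 14.
Given d = 15, check d ≤ 14: NO.
Slack = (n − k + 1) − d = -1.
The slack is negative: d = 15 exceeds n − k + 1 = 14 by 1, so the Singleton bound is violated and no linear [19, 6, 15]_7 code can exist. In particular it is not MDS (MDS requires d = n − k + 1 exactly).
Description: the claimed parameters are [19, 6, 15]_7; such a code would be impossible (violates the Singleton bound).


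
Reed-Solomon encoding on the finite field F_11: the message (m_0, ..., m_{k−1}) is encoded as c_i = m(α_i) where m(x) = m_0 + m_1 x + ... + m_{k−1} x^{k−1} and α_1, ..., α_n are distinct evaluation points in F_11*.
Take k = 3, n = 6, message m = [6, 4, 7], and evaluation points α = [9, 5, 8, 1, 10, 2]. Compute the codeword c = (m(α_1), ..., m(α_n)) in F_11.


c = [4, 3, 2, 6, 9, 9]

Message polynomial: m(x) = 6 + 4·x + 7·x^2 (mod 11).
For each evaluation point α_i, compute m(α_i) mod 11:
  α_1 = 9: Horner steps 7 → 1 → 4, so m(9) = 4.
  α_2 = 5: Horner steps 7 → 6 → 3, so m(5) = 3.
  α_3 = 8: Horner steps 7 → 5 → 2, so m(8) = 2.
  α_4 = 1: Horner steps 7 → 0 → 6, so m(1) = 6.
  α_5 = 10: Horner steps 7 → 8 → 9, so m(10) = 9.
  α_6 = 2: Horner steps 7 → 7 → 9, so m(2) = 9.
Codeword c = [4, 3, 2, 6, 9, 9] ∈ F_11^6.


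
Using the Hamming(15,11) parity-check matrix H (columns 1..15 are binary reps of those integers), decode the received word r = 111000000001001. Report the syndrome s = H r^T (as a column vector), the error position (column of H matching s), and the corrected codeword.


s = (0, 0, 1, 1)^T, error position = 3, corrected codeword c = 110000000001001

Compute s = H r^T mod 2 one row at a time:
  s_1 = 0 + 0 + 0 + 0 + 1 + 0 + 0 + 1 = 2 ≡ 0 (mod 2).
  s_2 = 0 + 0 + 0 + 0 + 1 + 0 + 0 + 1 = 2 ≡ 0 (mod 2).
  s_3 = 1 + 1 + 0 + 0 + 0 + 0 + 0 + 1 = 3 ≡ 1 (mod 2).
  s_4 = 1 + 1 + 0 + 0 + 0 + 0 + 0 + 1 = 3 ≡ 1 (mod 2).
s = (0, 0, 1, 1)^T — this equals column 3 of H (binary 0011), so error is at position 3.
Correct: flip bit 3 of r = 111000000001001 to get c = 110000000001001.
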